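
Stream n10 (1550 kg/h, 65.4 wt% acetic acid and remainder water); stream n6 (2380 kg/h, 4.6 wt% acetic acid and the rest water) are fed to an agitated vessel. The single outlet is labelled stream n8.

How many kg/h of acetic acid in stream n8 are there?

acetic acid out = acetic acid in = 1550×0.654 + 2380×0.046 = 1123.2 kg/h.

1123 kg/h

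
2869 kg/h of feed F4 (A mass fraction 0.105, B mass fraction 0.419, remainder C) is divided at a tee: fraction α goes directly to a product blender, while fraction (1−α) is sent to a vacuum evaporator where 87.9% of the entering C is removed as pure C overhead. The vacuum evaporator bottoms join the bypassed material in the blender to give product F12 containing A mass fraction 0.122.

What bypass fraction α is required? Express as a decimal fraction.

0.667

All 2869×0.105 = 301.25 kg/h of A reaches F12, so F12 = 301.25/0.122 = 2469.2 kg/h and vapour = 399.78 kg/h.
The evaporator receives (1−α)·2869 of feed at 0.476 C and removes 0.879 of that C:
0.879×0.476×(1−α)×2869 = 399.78
(1−α) = 399.78/1200.4 = 0.3330;  α = 0.6670.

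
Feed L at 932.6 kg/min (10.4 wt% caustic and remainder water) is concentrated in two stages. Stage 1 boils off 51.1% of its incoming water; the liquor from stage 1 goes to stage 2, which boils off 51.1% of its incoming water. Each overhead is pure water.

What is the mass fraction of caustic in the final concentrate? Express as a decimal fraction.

0.3268

water in feed = 932.6×0.896 = 835.61 kg/min.
After stage 1: water left = (1−0.511)×835.61 = 408.61; stream total = 505.6 kg/min.
After stage 2: water left = (1−0.511)×408.61 = 199.81; final concentrate = 296.8 kg/min.
caustic fraction = 96.99/296.8 = 0.3268.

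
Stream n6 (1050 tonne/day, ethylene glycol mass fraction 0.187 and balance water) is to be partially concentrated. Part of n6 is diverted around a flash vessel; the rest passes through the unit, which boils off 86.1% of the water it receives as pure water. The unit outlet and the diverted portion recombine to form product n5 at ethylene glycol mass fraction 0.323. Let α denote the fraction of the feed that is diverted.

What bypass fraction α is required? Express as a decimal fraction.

All 1050×0.187 = 196.35 tonne/day of ethylene glycol reaches n5, so n5 = 196.35/0.323 = 607.89 tonne/day and vapour = 442.11 tonne/day.
The evaporator receives (1−α)·1050 of feed at 0.813 water and removes 0.861 of that water:
0.861×0.813×(1−α)×1050 = 442.11
(1−α) = 442.11/734.99 = 0.6015;  α = 0.3985.

0.398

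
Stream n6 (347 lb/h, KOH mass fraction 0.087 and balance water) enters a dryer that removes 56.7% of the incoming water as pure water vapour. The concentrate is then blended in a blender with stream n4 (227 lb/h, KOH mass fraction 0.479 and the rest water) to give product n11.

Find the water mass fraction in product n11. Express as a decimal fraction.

0.648

Vapour removed = 0.567×0.913×347 = 179.63 lb/h; concentrate = 167.37 lb/h.
water reaching the mixer = 137.18 (from concentrate) + 227×0.521 = 255.45 lb/h.
Product flow = 167.37 + 227 = 394.37 lb/h; water fraction = 0.648.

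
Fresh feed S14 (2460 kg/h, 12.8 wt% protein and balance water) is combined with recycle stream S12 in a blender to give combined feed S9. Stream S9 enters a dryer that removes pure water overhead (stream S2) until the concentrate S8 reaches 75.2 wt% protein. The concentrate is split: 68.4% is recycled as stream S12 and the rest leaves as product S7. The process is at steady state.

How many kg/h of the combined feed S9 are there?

3366 kg/h

Overall protein balance (none leaves overhead): protein in fresh feed = protein in product, i.e. 2460×0.128 = (1−0.684)·S8·0.752.
S8 = 314.88/(0.752×0.316) = 1325.1 kg/h.
Recycle S12 = 0.684×1325.1 = 906.35 kg/h.
Combined feed S9 = 2460 + 906.35 = 3366.4 kg/h.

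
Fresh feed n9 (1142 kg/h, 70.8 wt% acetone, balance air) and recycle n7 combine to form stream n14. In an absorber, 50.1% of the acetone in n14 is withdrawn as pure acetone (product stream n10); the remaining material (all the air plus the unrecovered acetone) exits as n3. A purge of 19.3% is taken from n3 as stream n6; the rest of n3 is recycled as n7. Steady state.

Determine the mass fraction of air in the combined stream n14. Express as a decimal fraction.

air enters only via n9 and leaves only via the purge: 1142×0.292 = 0.193×(air in n3), and the absorber passes all air, so air in n14 = air in n3 = 1727.8 kg/h.
acetone in n14: m_A = 1142×0.708 + (1−0.193)·(1−0.501)·m_A, so m_A = 808.54/0.5973 = 1353.6 kg/h.
n14 = 1353.6 + 1727.8 = 3081.4 kg/h.
air fraction in n14 = 1727.8/3081.4 = 0.561.

0.561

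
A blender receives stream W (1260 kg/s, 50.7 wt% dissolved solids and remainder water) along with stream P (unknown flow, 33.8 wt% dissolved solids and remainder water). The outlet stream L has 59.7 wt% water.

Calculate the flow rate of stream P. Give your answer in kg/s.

Let P be the unknown flow. Total out = 1260 + P.
water balance: 621.18 + 0.662·P = 0.597·(1260 + P)
(0.662 − 0.597)·P = 0.597×1260 − 621.18 = 131.04
P = 131.04 / 0.065 = 2016 kg/s

2016 kg/s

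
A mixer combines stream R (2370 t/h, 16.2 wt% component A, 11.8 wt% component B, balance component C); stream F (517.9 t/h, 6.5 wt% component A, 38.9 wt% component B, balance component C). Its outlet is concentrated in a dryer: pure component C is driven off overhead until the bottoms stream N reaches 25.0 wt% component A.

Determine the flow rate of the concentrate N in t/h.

component A entering = 2370×0.162 + 517.9×0.065 = 417.6 t/h.
All component A reports to N, so N = 417.6/0.250 = 1670.4 t/h.

1670 t/h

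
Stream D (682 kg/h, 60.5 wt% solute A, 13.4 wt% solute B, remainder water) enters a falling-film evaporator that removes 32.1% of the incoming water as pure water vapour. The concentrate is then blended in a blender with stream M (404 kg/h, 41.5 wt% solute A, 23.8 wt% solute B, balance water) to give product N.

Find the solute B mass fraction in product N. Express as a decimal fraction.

Vapour removed = 0.321×0.261×682 = 57.139 kg/h; concentrate = 624.86 kg/h.
solute B reaching the mixer = 91.388 (from concentrate) + 404×0.238 = 187.54 kg/h.
Product flow = 624.86 + 404 = 1028.9 kg/h; solute B fraction = 0.182.

0.182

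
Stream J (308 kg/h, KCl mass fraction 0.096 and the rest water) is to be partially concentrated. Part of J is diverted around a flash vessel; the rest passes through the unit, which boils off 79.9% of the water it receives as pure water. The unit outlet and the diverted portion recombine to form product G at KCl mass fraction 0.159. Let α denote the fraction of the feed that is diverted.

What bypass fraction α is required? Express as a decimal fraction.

All 308×0.096 = 29.568 kg/h of KCl reaches G, so G = 29.568/0.159 = 185.96 kg/h and vapour = 122.04 kg/h.
The evaporator receives (1−α)·308 of feed at 0.904 water and removes 0.799 of that water:
0.799×0.904×(1−α)×308 = 122.04
(1−α) = 122.04/222.47 = 0.5486;  α = 0.4514.

0.451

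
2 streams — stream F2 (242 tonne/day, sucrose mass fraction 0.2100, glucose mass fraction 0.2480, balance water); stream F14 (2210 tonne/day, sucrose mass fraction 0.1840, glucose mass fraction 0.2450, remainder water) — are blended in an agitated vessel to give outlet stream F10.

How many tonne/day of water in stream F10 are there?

1393 tonne/day

water out = water in = 242×0.542 + 2210×0.571 = 1393.1 tonne/day.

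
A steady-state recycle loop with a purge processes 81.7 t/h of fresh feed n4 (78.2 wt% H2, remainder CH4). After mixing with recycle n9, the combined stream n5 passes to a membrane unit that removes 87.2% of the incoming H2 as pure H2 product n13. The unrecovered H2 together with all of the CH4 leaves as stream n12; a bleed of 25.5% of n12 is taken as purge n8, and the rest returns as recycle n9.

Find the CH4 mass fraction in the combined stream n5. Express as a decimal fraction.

CH4 enters only via n4 and leaves only via the purge: 81.7×0.218 = 0.255×(CH4 in n12), and the membrane unit passes all CH4, so CH4 in n5 = CH4 in n12 = 69.845 t/h.
H2 in n5: m_A = 81.7×0.782 + (1−0.255)·(1−0.872)·m_A, so m_A = 63.889/0.9046 = 70.624 t/h.
n5 = 70.624 + 69.845 = 140.47 t/h.
CH4 fraction in n5 = 69.845/140.47 = 0.497.

0.497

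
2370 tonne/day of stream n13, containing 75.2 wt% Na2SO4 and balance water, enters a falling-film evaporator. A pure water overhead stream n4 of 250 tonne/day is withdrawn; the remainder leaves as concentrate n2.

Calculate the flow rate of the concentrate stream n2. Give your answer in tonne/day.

Concentrate = 2370 − 250 = 2120 tonne/day.

2120 tonne/day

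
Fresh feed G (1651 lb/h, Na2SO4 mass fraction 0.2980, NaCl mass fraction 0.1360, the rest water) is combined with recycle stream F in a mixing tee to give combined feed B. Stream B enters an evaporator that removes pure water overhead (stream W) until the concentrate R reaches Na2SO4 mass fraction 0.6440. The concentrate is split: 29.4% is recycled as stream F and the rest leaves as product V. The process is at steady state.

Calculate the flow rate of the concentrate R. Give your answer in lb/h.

Overall Na2SO4 balance (none leaves overhead): Na2SO4 in fresh feed = Na2SO4 in product, i.e. 1651×0.298 = (1−0.294)·R·0.644.
R = 492/(0.644×0.706) = 1082.1 lb/h.

1082 lb/h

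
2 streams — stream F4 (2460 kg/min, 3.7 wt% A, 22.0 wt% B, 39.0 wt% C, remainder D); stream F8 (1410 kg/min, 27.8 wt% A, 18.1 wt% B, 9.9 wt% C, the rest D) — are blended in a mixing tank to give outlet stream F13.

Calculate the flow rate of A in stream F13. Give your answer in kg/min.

A out = A in = 2460×0.037 + 1410×0.278 = 483 kg/min.

483 kg/min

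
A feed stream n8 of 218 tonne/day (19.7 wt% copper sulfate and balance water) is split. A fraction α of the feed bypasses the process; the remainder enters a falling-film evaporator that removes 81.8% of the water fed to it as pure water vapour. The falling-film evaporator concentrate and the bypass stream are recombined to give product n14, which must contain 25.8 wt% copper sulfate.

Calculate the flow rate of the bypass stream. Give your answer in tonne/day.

139.5 tonne/day

All 218×0.197 = 42.946 tonne/day of copper sulfate reaches n14, so n14 = 42.946/0.258 = 166.46 tonne/day and vapour = 51.543 tonne/day.
The evaporator receives (1−α)·218 of feed at 0.803 water and removes 0.818 of that water:
0.818×0.803×(1−α)×218 = 51.543
(1−α) = 51.543/143.19 = 0.3599;  α = 0.6401.
Bypass flow = 0.6401×218 = 139.53 tonne/day.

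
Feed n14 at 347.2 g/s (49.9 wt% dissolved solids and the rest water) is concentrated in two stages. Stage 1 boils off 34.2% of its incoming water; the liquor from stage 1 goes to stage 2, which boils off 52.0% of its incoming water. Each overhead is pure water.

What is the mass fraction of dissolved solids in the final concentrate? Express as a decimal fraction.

water in feed = 347.2×0.501 = 173.95 g/s.
After stage 1: water left = (1−0.342)×173.95 = 114.46; stream total = 287.71 g/s.
After stage 2: water left = (1−0.520)×114.46 = 54.939; final concentrate = 228.19 g/s.
dissolved solids fraction = 173.25/228.19 = 0.7592.

0.7592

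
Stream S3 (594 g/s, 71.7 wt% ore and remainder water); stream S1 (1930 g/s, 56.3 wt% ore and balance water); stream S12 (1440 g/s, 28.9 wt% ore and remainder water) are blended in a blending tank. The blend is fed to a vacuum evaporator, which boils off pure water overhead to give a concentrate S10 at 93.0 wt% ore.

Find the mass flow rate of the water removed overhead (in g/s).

ore entering = 594×0.717 + 1930×0.563 + 1440×0.289 = 1928.6 g/s.
All ore reports to S10, so S10 = 1928.6/0.930 = 2073.8 g/s.
Total feed = 3964 g/s; overhead = 3964 − 2073.8 = 1890.2 g/s.

1890 g/s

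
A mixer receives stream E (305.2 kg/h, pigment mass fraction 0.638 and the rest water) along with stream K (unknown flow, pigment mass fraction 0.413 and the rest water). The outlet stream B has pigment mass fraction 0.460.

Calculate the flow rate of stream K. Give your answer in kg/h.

Let K be the unknown flow. Total out = 305.2 + K.
pigment balance: 194.72 + 0.413·K = 0.460·(305.2 + K)
(0.413 − 0.460)·K = 0.460×305.2 − 194.72 = -54.326
K = -54.326 / -0.047 = 1155.9 kg/h

1156 kg/h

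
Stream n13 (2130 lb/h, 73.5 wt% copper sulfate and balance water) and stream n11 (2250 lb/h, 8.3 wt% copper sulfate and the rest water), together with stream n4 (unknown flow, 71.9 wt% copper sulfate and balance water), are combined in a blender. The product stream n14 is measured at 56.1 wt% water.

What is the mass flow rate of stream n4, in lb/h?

Let n4 be the unknown flow. Total out = 4380 + n4.
water balance: 2627.7 + 0.281·n4 = 0.561·(4380 + n4)
(0.281 − 0.561)·n4 = 0.561×4380 − 2627.7 = -170.52
n4 = -170.52 / -0.280 = 609 lb/h

609 lb/h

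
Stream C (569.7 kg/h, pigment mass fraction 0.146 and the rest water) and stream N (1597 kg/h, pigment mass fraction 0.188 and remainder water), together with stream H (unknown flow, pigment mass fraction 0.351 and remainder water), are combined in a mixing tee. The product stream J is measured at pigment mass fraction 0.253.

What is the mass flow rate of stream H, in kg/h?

Let H be the unknown flow. Total out = 2166.7 + H.
pigment balance: 383.41 + 0.351·H = 0.253·(2166.7 + H)
(0.351 − 0.253)·H = 0.253×2166.7 − 383.41 = 164.76
H = 164.76 / 0.098 = 1681.3 kg/h

1681 kg/h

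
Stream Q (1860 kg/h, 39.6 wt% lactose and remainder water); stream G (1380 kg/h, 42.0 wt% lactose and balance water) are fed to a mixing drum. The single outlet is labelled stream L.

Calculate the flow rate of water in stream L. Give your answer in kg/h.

water out = water in = 1860×0.604 + 1380×0.580 = 1923.8 kg/h.

1924 kg/h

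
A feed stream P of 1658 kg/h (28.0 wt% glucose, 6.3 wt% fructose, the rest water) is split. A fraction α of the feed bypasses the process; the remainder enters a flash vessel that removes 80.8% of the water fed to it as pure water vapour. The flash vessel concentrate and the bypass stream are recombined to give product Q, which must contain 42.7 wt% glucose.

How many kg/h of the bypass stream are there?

582.8 kg/h

All 1658×0.280 = 464.24 kg/h of glucose reaches Q, so Q = 464.24/0.427 = 1087.2 kg/h and vapour = 570.79 kg/h.
The evaporator receives (1−α)·1658 of feed at 0.657 water and removes 0.808 of that water:
0.808×0.657×(1−α)×1658 = 570.79
(1−α) = 570.79/880.16 = 0.6485;  α = 0.3515.
Bypass flow = 0.3515×1658 = 582.78 kg/h.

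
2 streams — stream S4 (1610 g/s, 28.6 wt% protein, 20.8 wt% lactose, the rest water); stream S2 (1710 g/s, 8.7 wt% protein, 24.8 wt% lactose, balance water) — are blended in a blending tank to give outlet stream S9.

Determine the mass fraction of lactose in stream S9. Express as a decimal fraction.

0.229

Total flow out = 1610 + 1710 = 3320 g/s.
lactose in = 1610×0.208 + 1710×0.248 = 758.96 g/s.
lactose mass fraction in S9 = 758.96/3320 = 0.229.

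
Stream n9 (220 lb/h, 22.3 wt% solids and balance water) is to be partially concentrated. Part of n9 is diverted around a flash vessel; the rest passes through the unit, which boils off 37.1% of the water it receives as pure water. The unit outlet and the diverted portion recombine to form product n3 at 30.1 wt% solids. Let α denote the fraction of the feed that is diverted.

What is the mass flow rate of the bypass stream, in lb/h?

All 220×0.223 = 49.06 lb/h of solids reaches n3, so n3 = 49.06/0.301 = 162.99 lb/h and vapour = 57.01 lb/h.
The evaporator receives (1−α)·220 of feed at 0.777 water and removes 0.371 of that water:
0.371×0.777×(1−α)×220 = 57.01
(1−α) = 57.01/63.419 = 0.8989;  α = 0.1011.
Bypass flow = 0.1011×220 = 22.232 lb/h.

22.23 lb/h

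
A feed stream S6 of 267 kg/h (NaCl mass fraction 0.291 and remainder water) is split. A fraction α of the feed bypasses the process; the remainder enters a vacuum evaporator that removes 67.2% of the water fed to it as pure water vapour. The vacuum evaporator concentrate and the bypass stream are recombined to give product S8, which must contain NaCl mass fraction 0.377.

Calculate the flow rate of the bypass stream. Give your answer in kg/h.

All 267×0.291 = 77.697 kg/h of NaCl reaches S8, so S8 = 77.697/0.377 = 206.09 kg/h and vapour = 60.907 kg/h.
The evaporator receives (1−α)·267 of feed at 0.709 water and removes 0.672 of that water:
0.672×0.709×(1−α)×267 = 60.907
(1−α) = 60.907/127.21 = 0.4788;  α = 0.5212.
Bypass flow = 0.5212×267 = 139.16 kg/h.

139.2 kg/h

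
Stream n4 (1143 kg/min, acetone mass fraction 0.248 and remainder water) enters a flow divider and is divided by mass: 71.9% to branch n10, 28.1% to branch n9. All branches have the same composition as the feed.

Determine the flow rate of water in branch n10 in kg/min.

618 kg/min

Branch n10 total = 0.719×1143 = 821.82 kg/min.
water in n10 = 0.752×821.82 = 618.01 kg/min.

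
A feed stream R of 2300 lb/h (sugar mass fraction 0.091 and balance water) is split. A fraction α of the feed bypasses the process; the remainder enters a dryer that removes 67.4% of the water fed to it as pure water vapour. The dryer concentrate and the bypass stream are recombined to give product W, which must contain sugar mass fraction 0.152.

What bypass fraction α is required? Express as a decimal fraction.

All 2300×0.091 = 209.3 lb/h of sugar reaches W, so W = 209.3/0.152 = 1377 lb/h and vapour = 923.03 lb/h.
The evaporator receives (1−α)·2300 of feed at 0.909 water and removes 0.674 of that water:
0.674×0.909×(1−α)×2300 = 923.03
(1−α) = 923.03/1409.1 = 0.6550;  α = 0.3450.

0.345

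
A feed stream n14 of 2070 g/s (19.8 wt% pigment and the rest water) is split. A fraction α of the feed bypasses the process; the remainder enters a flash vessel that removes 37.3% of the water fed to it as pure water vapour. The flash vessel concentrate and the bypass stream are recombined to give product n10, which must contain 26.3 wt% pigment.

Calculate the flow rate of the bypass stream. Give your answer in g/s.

359.8 g/s

All 2070×0.198 = 409.86 g/s of pigment reaches n10, so n10 = 409.86/0.263 = 1558.4 g/s and vapour = 511.6 g/s.
The evaporator receives (1−α)·2070 of feed at 0.802 water and removes 0.373 of that water:
0.373×0.802×(1−α)×2070 = 511.6
(1−α) = 511.6/619.23 = 0.8262;  α = 0.1738.
Bypass flow = 0.1738×2070 = 359.81 g/s.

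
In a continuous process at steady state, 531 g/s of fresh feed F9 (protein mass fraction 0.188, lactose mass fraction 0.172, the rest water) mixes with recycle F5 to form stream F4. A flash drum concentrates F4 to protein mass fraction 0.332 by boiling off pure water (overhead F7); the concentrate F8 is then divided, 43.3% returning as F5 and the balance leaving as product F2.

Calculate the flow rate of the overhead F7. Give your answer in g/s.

Overall protein balance (none leaves overhead): protein in fresh feed = protein in product, i.e. 531×0.188 = (1−0.433)·F8·0.332.
F8 = 99.828/(0.332×0.567) = 530.31 g/s.
Recycle F5 = 0.433×530.31 = 229.62 g/s.
Combined feed F4 = 531 + 229.62 = 760.62 g/s.
Overhead F7 = F4 − F8 = 760.62 − 530.31 = 230.31 g/s.

230.3 g/s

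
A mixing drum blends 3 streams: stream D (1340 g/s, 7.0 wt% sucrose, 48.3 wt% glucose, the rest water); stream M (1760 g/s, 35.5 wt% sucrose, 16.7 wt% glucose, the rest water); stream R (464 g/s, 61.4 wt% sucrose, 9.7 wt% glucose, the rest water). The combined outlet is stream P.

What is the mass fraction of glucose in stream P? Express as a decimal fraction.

Total flow out = 1340 + 1760 + 464 = 3564 g/s.
glucose in = 1340×0.483 + 1760×0.167 + 464×0.097 = 986.15 g/s.
glucose mass fraction in P = 986.15/3564 = 0.2767.

0.2767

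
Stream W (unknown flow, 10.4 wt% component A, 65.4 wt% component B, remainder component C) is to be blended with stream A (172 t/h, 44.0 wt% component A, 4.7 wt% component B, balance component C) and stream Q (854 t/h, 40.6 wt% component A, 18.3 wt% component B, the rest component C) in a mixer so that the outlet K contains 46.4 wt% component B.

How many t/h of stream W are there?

Let W be the unknown flow. Total out = 1026 + W.
component B balance: 164.37 + 0.654·W = 0.464·(1026 + W)
(0.654 − 0.464)·W = 0.464×1026 − 164.37 = 311.7
W = 311.7 / 0.190 = 1640.5 t/h

1641 t/h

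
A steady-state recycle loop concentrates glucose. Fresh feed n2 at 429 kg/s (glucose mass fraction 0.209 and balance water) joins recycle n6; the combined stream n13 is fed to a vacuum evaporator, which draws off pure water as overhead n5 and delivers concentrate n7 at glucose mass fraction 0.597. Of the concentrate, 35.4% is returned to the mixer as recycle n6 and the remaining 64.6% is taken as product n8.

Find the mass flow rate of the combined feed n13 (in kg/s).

511.3 kg/s

Overall glucose balance (none leaves overhead): glucose in fresh feed = glucose in product, i.e. 429×0.209 = (1−0.354)·n7·0.597.
n7 = 89.661/(0.597×0.646) = 232.49 kg/s.
Recycle n6 = 0.354×232.49 = 82.3 kg/s.
Combined feed n13 = 429 + 82.3 = 511.3 kg/s.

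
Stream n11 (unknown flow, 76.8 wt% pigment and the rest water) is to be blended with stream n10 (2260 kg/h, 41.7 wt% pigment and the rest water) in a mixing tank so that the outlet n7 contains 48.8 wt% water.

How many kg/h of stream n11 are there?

Let n11 be the unknown flow. Total out = 2260 + n11.
water balance: 1317.6 + 0.232·n11 = 0.488·(2260 + n11)
(0.232 − 0.488)·n11 = 0.488×2260 − 1317.6 = -214.7
n11 = -214.7 / -0.256 = 838.67 kg/h

838.7 kg/h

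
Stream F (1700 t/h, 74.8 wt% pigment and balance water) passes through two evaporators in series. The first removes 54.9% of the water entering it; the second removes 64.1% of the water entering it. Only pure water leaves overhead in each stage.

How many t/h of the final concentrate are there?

water in feed = 1700×0.252 = 428.4 t/h.
After stage 1: water left = (1−0.549)×428.4 = 193.21; stream total = 1464.8 t/h.
After stage 2: water left = (1−0.641)×193.21 = 69.362; final concentrate = 1341 t/h.

1341 t/h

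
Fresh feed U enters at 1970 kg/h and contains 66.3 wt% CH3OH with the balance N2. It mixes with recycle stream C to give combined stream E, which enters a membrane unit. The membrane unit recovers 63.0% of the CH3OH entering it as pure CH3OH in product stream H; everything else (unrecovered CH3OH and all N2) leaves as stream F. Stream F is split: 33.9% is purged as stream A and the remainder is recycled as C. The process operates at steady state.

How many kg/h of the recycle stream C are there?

1717 kg/h

N2 enters only via U and leaves only via the purge: 1970×0.337 = 0.339×(N2 in F), and the membrane unit passes all N2, so N2 in E = N2 in F = 1958.4 kg/h.
CH3OH in E: m_A = 1970×0.663 + (1−0.339)·(1−0.630)·m_A, so m_A = 1306.1/0.7554 = 1729 kg/h.
F = (1−0.630)×1729 + 1958.4 = 2598.1 kg/h.
Recycle C = (1−0.339)×2598.1 = 1717.3 kg/h.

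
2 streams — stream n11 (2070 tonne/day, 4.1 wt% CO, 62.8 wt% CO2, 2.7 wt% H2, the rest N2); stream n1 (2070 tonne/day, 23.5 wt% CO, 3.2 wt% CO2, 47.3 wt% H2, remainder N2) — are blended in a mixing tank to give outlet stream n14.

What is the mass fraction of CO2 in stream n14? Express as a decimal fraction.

0.3300

Total flow out = 2070 + 2070 = 4140 tonne/day.
CO2 in = 2070×0.628 + 2070×0.032 = 1366.2 tonne/day.
CO2 mass fraction in n14 = 1366.2/4140 = 0.3300.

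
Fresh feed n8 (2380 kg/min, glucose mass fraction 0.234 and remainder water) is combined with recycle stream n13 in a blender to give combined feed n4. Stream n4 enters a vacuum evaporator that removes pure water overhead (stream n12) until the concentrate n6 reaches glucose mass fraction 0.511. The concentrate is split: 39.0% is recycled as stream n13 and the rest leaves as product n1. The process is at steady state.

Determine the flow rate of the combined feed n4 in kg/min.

3077 kg/min

Overall glucose balance (none leaves overhead): glucose in fresh feed = glucose in product, i.e. 2380×0.234 = (1−0.390)·n6·0.511.
n6 = 556.92/(0.511×0.610) = 1786.7 kg/min.
Recycle n13 = 0.390×1786.7 = 696.8 kg/min.
Combined feed n4 = 2380 + 696.8 = 3076.8 kg/min.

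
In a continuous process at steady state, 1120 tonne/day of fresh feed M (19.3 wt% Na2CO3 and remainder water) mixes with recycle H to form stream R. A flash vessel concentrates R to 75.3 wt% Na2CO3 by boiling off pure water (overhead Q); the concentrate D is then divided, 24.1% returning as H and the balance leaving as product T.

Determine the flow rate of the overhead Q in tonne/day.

832.9 tonne/day

Overall Na2CO3 balance (none leaves overhead): Na2CO3 in fresh feed = Na2CO3 in product, i.e. 1120×0.193 = (1−0.241)·D·0.753.
D = 216.16/(0.753×0.759) = 378.21 tonne/day.
Recycle H = 0.241×378.21 = 91.15 tonne/day.
Combined feed R = 1120 + 91.15 = 1211.1 tonne/day.
Overhead Q = R − D = 1211.1 − 378.21 = 832.93 tonne/day.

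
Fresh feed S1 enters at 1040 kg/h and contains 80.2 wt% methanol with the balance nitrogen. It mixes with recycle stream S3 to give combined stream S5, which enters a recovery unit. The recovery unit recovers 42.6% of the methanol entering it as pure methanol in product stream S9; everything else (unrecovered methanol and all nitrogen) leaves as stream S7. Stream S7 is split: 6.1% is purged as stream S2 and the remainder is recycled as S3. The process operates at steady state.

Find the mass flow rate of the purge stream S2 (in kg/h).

nitrogen enters only via S1 and leaves only via the purge: 1040×0.198 = 0.061×(nitrogen in S7), and the recovery unit passes all nitrogen, so nitrogen in S5 = nitrogen in S7 = 3375.7 kg/h.
methanol in S5: m_A = 1040×0.802 + (1−0.061)·(1−0.426)·m_A, so m_A = 834.08/0.4610 = 1809.2 kg/h.
S7 = (1−0.426)×1809.2 + 3375.7 = 4414.2 kg/h.
Purge S2 = 0.061×4414.2 = 269.27 kg/h.

269.3 kg/h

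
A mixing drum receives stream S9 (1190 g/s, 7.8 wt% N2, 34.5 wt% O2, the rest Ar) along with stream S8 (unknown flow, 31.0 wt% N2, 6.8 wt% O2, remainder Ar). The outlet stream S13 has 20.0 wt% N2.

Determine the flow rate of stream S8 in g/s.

Let S8 be the unknown flow. Total out = 1190 + S8.
N2 balance: 92.82 + 0.310·S8 = 0.200·(1190 + S8)
(0.310 − 0.200)·S8 = 0.200×1190 − 92.82 = 145.18
S8 = 145.18 / 0.110 = 1319.8 g/s

1320 g/s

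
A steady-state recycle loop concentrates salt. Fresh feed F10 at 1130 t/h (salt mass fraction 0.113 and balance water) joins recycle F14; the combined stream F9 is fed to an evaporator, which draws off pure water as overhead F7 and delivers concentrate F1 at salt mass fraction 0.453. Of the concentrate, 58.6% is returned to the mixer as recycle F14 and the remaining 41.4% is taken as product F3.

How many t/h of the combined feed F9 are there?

1529 t/h

Overall salt balance (none leaves overhead): salt in fresh feed = salt in product, i.e. 1130×0.113 = (1−0.586)·F1·0.453.
F1 = 127.69/(0.453×0.414) = 680.86 t/h.
Recycle F14 = 0.586×680.86 = 398.98 t/h.
Combined feed F9 = 1130 + 398.98 = 1529 t/h.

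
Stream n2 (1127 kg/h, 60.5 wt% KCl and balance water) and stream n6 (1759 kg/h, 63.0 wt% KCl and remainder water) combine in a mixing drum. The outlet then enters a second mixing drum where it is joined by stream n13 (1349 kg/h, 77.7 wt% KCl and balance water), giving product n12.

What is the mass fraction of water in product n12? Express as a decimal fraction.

0.330

Overall, product flow = 4235 kg/h.
water in = 1127×0.395 + 1759×0.370 + 1349×0.223 = 1396.8 kg/h.
water fraction in n12 = 0.330.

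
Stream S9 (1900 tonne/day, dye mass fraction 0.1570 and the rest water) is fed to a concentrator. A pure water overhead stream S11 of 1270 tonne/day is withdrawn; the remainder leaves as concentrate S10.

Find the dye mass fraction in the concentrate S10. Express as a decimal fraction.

dye is not removed: 1900×0.157 = 298.3 tonne/day of dye enters S10.
Concentrate = 1900 − 1270 = 630 tonne/day.
Mass fraction = 298.3/630 = 0.4735.

0.4735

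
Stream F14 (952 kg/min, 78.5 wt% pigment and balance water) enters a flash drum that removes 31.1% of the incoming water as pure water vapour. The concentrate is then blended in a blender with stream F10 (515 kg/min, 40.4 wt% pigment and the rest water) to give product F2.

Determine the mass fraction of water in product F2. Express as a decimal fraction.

0.319

Vapour removed = 0.311×0.215×952 = 63.655 kg/min; concentrate = 888.34 kg/min.
water reaching the mixer = 141.02 (from concentrate) + 515×0.596 = 447.96 kg/min.
Product flow = 888.34 + 515 = 1403.3 kg/min; water fraction = 0.319.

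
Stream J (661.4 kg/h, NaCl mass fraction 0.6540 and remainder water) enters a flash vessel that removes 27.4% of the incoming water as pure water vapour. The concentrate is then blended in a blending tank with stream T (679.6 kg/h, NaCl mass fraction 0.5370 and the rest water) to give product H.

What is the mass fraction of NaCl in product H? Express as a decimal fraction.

0.6239

Vapour removed = 0.274×0.346×661.4 = 62.703 kg/h; concentrate = 598.7 kg/h.
NaCl reaching the mixer = 432.56 (from concentrate) + 679.6×0.537 = 797.5 kg/h.
Product flow = 598.7 + 679.6 = 1278.3 kg/h; NaCl fraction = 0.6239.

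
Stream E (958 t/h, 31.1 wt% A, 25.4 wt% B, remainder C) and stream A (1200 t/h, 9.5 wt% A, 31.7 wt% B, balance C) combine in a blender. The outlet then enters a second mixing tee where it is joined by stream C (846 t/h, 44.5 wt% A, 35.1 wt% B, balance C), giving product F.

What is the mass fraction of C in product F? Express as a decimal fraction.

0.431

Overall, product flow = 3004 t/h.
C in = 958×0.435 + 1200×0.588 + 846×0.204 = 1294.9 t/h.
C fraction in F = 0.431.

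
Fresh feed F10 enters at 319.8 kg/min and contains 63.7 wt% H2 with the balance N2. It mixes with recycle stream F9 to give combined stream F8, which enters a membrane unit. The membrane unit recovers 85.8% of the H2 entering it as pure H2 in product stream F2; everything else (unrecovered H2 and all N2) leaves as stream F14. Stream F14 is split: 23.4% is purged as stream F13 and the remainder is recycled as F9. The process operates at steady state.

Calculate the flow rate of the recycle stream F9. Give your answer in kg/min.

404.9 kg/min

N2 enters only via F10 and leaves only via the purge: 319.8×0.363 = 0.234×(N2 in F14), and the membrane unit passes all N2, so N2 in F8 = N2 in F14 = 496.1 kg/min.
H2 in F8: m_A = 319.8×0.637 + (1−0.234)·(1−0.858)·m_A, so m_A = 203.71/0.8912 = 228.58 kg/min.
F14 = (1−0.858)×228.58 + 496.1 = 528.56 kg/min.
Recycle F9 = (1−0.234)×528.56 = 404.88 kg/min.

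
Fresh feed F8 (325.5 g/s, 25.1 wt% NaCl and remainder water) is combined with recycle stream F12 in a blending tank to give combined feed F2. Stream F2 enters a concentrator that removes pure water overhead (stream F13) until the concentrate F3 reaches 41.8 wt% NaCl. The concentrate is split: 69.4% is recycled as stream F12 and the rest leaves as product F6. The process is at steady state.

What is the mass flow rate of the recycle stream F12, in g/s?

Overall NaCl balance (none leaves overhead): NaCl in fresh feed = NaCl in product, i.e. 325.5×0.251 = (1−0.694)·F3·0.418.
F3 = 81.701/(0.418×0.306) = 638.74 g/s.
Recycle F12 = 0.694×638.74 = 443.29 g/s.

443.3 g/s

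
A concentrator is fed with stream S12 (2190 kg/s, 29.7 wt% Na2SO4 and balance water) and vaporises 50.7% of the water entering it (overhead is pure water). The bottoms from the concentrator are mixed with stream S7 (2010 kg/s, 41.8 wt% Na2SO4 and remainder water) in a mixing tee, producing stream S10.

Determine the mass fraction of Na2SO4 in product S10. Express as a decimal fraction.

Vapour removed = 0.507×0.703×2190 = 780.56 kg/s; concentrate = 1409.4 kg/s.
Na2SO4 reaching the mixer = 650.43 (from concentrate) + 2010×0.418 = 1490.6 kg/s.
Product flow = 1409.4 + 2010 = 3419.4 kg/s; Na2SO4 fraction = 0.436.

0.436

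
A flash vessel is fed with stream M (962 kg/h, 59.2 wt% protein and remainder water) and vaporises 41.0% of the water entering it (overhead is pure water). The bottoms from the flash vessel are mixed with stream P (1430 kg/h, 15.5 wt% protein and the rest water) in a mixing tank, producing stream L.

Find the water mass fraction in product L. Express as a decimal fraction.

Vapour removed = 0.410×0.408×962 = 160.92 kg/h; concentrate = 801.08 kg/h.
water reaching the mixer = 231.57 (from concentrate) + 1430×0.845 = 1439.9 kg/h.
Product flow = 801.08 + 1430 = 2231.1 kg/h; water fraction = 0.645.

0.645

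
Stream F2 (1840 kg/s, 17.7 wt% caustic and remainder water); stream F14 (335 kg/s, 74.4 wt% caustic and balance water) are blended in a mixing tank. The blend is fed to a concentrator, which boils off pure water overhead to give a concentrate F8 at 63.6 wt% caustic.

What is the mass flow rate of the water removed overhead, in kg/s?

1271 kg/s

caustic entering = 1840×0.177 + 335×0.744 = 574.92 kg/s.
All caustic reports to F8, so F8 = 574.92/0.636 = 903.96 kg/s.
Total feed = 2175 kg/s; overhead = 2175 − 903.96 = 1271 kg/s.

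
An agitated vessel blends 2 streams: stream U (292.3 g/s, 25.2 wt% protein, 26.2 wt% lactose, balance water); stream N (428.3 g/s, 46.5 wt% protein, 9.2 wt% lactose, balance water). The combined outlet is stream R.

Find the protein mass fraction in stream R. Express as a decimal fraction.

Total flow out = 292.3 + 428.3 = 720.6 g/s.
protein in = 292.3×0.252 + 428.3×0.465 = 272.82 g/s.
protein mass fraction in R = 272.82/720.6 = 0.3786.

0.3786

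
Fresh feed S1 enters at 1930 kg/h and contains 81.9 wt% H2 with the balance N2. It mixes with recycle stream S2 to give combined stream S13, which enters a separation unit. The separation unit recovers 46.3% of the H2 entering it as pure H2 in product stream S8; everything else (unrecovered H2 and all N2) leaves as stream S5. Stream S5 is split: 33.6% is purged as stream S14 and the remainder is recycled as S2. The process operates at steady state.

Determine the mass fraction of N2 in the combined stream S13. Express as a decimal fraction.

0.297

N2 enters only via S1 and leaves only via the purge: 1930×0.181 = 0.336×(N2 in S5), and the separation unit passes all N2, so N2 in S13 = N2 in S5 = 1039.7 kg/h.
H2 in S13: m_A = 1930×0.819 + (1−0.336)·(1−0.463)·m_A, so m_A = 1580.7/0.6434 = 2456.6 kg/h.
S13 = 2456.6 + 1039.7 = 3496.3 kg/h.
N2 fraction in S13 = 1039.7/3496.3 = 0.297.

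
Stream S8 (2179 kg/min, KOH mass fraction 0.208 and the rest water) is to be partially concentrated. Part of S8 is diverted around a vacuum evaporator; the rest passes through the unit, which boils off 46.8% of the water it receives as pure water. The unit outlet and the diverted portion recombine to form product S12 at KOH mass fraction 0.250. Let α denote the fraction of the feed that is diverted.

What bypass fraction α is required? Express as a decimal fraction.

0.547

All 2179×0.208 = 453.23 kg/min of KOH reaches S12, so S12 = 453.23/0.250 = 1812.9 kg/min and vapour = 366.07 kg/min.
The evaporator receives (1−α)·2179 of feed at 0.792 water and removes 0.468 of that water:
0.468×0.792×(1−α)×2179 = 366.07
(1−α) = 366.07/807.66 = 0.4533;  α = 0.5467.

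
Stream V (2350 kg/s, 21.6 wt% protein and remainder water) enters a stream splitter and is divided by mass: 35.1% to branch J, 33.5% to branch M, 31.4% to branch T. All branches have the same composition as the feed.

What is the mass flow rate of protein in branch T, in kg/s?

159.4 kg/s

Branch T total = 0.314×2350 = 737.9 kg/s.
protein in T = 0.216×737.9 = 159.39 kg/s.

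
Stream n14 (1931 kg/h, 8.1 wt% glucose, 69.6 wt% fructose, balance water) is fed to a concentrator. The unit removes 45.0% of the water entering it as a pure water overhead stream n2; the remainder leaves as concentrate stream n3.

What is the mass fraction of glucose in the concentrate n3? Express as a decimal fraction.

glucose is not removed: 1931×0.081 = 156.41 kg/h of glucose enters n3.
water entering = 1931×0.223 = 430.61 kg/h; overhead removed = 0.450×430.61 = 193.78 kg/h.
Concentrate = 1931 − 193.78 = 1737.2 kg/h.
Mass fraction = 156.41/1737.2 = 0.090.

0.090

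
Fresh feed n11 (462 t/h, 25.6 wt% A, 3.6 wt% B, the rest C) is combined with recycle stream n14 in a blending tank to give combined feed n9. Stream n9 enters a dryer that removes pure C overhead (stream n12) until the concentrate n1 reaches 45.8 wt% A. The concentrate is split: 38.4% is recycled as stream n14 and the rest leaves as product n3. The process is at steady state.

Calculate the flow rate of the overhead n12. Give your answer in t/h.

203.8 t/h

Overall A balance (none leaves overhead): A in fresh feed = A in product, i.e. 462×0.256 = (1−0.384)·n1·0.458.
n1 = 118.27/(0.458×0.616) = 419.21 t/h.
Recycle n14 = 0.384×419.21 = 160.98 t/h.
Combined feed n9 = 462 + 160.98 = 622.98 t/h.
Overhead n12 = n9 − n1 = 622.98 − 419.21 = 203.76 t/h.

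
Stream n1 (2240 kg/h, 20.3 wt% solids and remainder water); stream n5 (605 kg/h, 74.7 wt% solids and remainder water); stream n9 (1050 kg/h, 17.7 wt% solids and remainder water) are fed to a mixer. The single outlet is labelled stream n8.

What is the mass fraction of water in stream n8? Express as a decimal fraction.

Total flow out = 2240 + 605 + 1050 = 3895 kg/h.
water in = 2240×0.797 + 605×0.253 + 1050×0.823 = 2802.5 kg/h.
water mass fraction in n8 = 2802.5/3895 = 0.7195.

0.7195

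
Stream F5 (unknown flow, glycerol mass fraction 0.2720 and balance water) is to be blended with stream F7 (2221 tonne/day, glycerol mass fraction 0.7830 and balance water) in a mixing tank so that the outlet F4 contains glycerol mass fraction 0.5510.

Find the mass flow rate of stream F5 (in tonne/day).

Let F5 be the unknown flow. Total out = 2221 + F5.
glycerol balance: 1739 + 0.272·F5 = 0.551·(2221 + F5)
(0.272 − 0.551)·F5 = 0.551×2221 − 1739 = -515.27
F5 = -515.27 / -0.279 = 1846.9 tonne/day

1847 tonne/day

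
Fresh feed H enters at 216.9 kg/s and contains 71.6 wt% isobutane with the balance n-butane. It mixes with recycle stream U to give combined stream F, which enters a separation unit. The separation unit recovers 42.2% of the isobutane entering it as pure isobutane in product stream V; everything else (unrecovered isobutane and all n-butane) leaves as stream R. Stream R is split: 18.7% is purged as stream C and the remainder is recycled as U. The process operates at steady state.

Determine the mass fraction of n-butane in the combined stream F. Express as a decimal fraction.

0.529

n-butane enters only via H and leaves only via the purge: 216.9×0.284 = 0.187×(n-butane in R), and the separation unit passes all n-butane, so n-butane in F = n-butane in R = 329.41 kg/s.
isobutane in F: m_A = 216.9×0.716 + (1−0.187)·(1−0.422)·m_A, so m_A = 155.3/0.5301 = 292.97 kg/s.
F = 292.97 + 329.41 = 622.38 kg/s.
n-butane fraction in F = 329.41/622.38 = 0.529.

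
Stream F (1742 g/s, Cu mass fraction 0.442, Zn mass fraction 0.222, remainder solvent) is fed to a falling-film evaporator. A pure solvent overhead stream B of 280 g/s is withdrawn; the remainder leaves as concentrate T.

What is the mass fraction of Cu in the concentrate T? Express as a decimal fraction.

Cu is not removed: 1742×0.442 = 769.96 g/s of Cu enters T.
Concentrate = 1742 − 280 = 1462 g/s.
Mass fraction = 769.96/1462 = 0.527.

0.527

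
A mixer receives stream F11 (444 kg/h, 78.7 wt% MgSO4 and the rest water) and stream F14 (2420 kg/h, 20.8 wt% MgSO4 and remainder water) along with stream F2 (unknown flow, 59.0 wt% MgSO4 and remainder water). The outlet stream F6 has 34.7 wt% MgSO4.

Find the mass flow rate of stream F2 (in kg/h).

580.3 kg/h

Let F2 be the unknown flow. Total out = 2864 + F2.
MgSO4 balance: 852.79 + 0.590·F2 = 0.347·(2864 + F2)
(0.590 − 0.347)·F2 = 0.347×2864 − 852.79 = 141.02
F2 = 141.02 / 0.243 = 580.33 kg/h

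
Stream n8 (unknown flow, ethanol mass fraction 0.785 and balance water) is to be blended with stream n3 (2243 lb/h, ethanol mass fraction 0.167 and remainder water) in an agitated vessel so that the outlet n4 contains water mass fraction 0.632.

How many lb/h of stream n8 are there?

Let n8 be the unknown flow. Total out = 2243 + n8.
water balance: 1868.4 + 0.215·n8 = 0.632·(2243 + n8)
(0.215 − 0.632)·n8 = 0.632×2243 − 1868.4 = -450.84
n8 = -450.84 / -0.417 = 1081.2 lb/h

1081 lb/h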